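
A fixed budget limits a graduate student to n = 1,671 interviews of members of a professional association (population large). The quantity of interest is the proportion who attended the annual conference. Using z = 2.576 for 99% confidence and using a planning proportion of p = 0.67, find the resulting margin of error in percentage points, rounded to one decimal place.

3.0

SE(p̂) = √[p(1−p)/n] = √[0.2211/1671] = 0.01150.
E = z × SE = 2.576 × 0.01150 = 0.02963, or 3.0 percentage points.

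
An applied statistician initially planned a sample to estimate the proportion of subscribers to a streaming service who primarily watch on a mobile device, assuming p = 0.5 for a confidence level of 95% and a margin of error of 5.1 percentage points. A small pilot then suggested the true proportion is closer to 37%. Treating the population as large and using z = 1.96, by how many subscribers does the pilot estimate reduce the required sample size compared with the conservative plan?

25

Conservative (p = 0.5): n = 1.96² × 0.25 / 0.051² ≈ 369.24 → 370.
Using p = 0.37: p(1−p) = 0.2331, so n = 1.96² × 0.2331 / 0.051² ≈ 344.28 → 345.
Reduction: 370 − 345 = 25.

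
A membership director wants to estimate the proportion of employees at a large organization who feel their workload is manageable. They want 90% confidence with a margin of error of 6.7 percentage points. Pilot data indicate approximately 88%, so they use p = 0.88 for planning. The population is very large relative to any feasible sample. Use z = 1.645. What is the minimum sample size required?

64

With p = 0.88, p(1−p) = 0.1056.
n = z²·p(1−p)/E² = 1.645² × 0.1056 / 0.067² = 2.7060 × 0.1056 / 0.004489 ≈ 63.66.
Rounding up gives n = 64.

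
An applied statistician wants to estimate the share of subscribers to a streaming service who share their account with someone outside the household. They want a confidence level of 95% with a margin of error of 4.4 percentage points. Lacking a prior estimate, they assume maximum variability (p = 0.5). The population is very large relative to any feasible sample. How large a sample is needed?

For 95% confidence, z = 1.960.
With p = 0.5, p(1−p) = 0.25.
n = z²·p(1−p)/E² = 1.960² × 0.2500 / 0.044² = 3.8416 × 0.2500 / 0.001936 ≈ 496.07.
Rounding up gives n = 497.

497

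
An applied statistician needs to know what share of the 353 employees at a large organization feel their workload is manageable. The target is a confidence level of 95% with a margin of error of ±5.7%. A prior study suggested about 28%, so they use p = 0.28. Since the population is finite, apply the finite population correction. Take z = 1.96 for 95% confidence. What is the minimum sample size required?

Unadjusted: n₀ = 1.96² × 0.28 × 0.72 / 0.057² ≈ 238.37, so n₀ = 239.
Finite population correction with N = 353: n = n₀ / (1 + (n₀−1)/N) = 239 / (1 + 238/353) = 239 / 1.6742 ≈ 142.75.
Rounding up, n = 143.

143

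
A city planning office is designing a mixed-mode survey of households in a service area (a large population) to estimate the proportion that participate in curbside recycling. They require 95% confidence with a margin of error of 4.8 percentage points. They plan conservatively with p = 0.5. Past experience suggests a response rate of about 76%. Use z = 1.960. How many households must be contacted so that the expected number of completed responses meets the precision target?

Completed interviews needed: n₀ = 1.960² × 0.2500 / 0.048² ≈ 416.84 → 417.
At a 76% response rate, contacts needed = 417 / 0.76 ≈ 548.68 → 549.

549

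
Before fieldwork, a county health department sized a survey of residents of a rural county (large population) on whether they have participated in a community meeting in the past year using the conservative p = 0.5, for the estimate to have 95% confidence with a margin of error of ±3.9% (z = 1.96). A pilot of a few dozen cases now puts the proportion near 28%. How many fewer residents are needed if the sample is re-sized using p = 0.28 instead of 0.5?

Conservative (p = 0.5): n = 1.96² × 0.25 / 0.039² ≈ 631.43 → 632.
Using p = 0.28: p(1−p) = 0.2016, so n = 1.96² × 0.2016 / 0.039² ≈ 509.18 → 510.
Reduction: 632 − 510 = 122.

122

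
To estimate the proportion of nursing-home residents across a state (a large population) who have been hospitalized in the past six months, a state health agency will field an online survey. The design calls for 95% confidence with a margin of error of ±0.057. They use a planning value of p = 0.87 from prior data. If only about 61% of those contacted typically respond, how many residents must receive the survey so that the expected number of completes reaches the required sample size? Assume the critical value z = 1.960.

220

Completed interviews needed: n₀ = 1.960² × 0.1131 / 0.057² ≈ 133.73 → 134.
At a 61% response rate, contacts needed = 134 / 0.61 ≈ 219.67 → 220.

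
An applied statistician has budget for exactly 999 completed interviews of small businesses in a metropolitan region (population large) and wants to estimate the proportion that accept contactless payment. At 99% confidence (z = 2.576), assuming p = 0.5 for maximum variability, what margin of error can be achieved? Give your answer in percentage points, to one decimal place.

SE(p̂) = √[p(1−p)/n] = √[0.2500/999] = 0.01582.
E = z × SE = 2.576 × 0.01582 = 0.04075, or 4.1 percentage points.

4.1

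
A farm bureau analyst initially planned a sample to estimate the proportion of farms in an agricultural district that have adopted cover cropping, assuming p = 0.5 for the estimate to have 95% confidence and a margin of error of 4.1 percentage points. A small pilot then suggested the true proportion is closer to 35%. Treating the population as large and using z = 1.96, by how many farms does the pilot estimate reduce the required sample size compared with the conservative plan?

Conservative (p = 0.5): n = 1.96² × 0.25 / 0.041² ≈ 571.33 → 572.
Using p = 0.35: p(1−p) = 0.2275, so n = 1.96² × 0.2275 / 0.041² ≈ 519.91 → 520.
Reduction: 572 − 520 = 52.

52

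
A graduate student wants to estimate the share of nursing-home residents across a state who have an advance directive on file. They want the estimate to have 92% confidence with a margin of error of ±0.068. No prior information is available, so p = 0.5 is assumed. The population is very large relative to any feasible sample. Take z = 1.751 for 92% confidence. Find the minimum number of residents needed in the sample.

166

With p = 0.5, p(1−p) = 0.25.
n = z²·p(1−p)/E² = 1.751² × 0.2500 / 0.068² = 3.0660 × 0.2500 / 0.004624 ≈ 165.77.
Rounding up gives n = 166.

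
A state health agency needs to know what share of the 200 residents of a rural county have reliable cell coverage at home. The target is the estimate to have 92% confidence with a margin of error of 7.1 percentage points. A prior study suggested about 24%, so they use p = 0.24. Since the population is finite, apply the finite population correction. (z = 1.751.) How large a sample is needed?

Unadjusted: n₀ = 1.751² × 0.24 × 0.76 / 0.071² ≈ 110.94, so n₀ = 111.
Finite population correction with N = 200: n = n₀ / (1 + (n₀−1)/N) = 111 / (1 + 110/200) = 111 / 1.5500 ≈ 71.61.
Rounding up, n = 72.

72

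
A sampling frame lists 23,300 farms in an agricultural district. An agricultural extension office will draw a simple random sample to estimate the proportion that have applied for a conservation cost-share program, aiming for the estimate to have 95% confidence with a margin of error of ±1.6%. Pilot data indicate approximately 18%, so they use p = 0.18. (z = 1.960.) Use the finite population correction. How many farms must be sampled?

2023

Unadjusted: n₀ = 1.960² × 0.18 × 0.82 / 0.016² ≈ 2214.92, so n₀ = 2215.
Finite population correction with N = 23,300: n = n₀ / (1 + (n₀−1)/N) = 2215 / (1 + 2214/23300) = 2215 / 1.0950 ≈ 2022.79.
Rounding up, n = 2023.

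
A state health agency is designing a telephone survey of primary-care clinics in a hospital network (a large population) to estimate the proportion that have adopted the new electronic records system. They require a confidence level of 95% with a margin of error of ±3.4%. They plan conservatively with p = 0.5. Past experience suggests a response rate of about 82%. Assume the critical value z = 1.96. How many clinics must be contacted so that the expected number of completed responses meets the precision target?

1014

Completed interviews needed: n₀ = 1.96² × 0.2500 / 0.034² ≈ 830.80 → 831.
At an 82% response rate, contacts needed = 831 / 0.82 ≈ 1013.41 → 1014.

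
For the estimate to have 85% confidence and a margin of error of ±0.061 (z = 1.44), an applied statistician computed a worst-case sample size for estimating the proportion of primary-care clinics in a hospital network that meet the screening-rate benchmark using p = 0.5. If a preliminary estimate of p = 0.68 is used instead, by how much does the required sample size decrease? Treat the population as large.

Conservative (p = 0.5): n = 1.44² × 0.25 / 0.061² ≈ 139.32 → 140.
Using p = 0.68: p(1−p) = 0.2176, so n = 1.44² × 0.2176 / 0.061² ≈ 121.26 → 122.
Reduction: 140 − 122 = 18.

18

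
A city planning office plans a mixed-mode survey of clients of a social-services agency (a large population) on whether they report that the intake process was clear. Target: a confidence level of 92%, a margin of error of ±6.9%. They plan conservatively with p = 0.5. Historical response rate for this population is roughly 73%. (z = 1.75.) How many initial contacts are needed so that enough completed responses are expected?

Completed interviews needed: n₀ = 1.75² × 0.2500 / 0.069² ≈ 160.81 → 161.
At a 73% response rate, contacts needed = 161 / 0.73 ≈ 220.55 → 221.

221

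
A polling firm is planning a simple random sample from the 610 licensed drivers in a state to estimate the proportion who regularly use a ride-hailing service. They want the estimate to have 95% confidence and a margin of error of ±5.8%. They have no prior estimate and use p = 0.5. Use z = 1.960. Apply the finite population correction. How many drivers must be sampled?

Unadjusted: n₀ = 1.960² × 0.50 × 0.50 / 0.058² ≈ 285.49, so n₀ = 286.
Finite population correction with N = 610: n = n₀ / (1 + (n₀−1)/N) = 286 / (1 + 285/610) = 286 / 1.4672 ≈ 194.93.
Rounding up, n = 195.

195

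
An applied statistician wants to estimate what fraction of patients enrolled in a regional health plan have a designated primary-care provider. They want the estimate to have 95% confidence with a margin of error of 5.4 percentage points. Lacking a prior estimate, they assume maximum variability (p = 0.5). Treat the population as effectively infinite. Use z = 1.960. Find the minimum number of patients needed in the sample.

330

With p = 0.5, p(1−p) = 0.25.
n = z²·p(1−p)/E² = 1.960² × 0.2500 / 0.054² = 3.8416 × 0.2500 / 0.002916 ≈ 329.36.
Rounding up gives n = 330.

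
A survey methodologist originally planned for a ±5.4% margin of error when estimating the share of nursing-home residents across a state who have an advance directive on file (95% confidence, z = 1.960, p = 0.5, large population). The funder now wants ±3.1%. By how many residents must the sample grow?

At ±5.4%: n = 1.960² × 0.2500 / 0.054² ≈ 329.36 → 330.
At ±3.1%: n = 1.960² × 0.2500 / 0.031² ≈ 999.38 → 1000.
Additional respondents: 1000 − 330 = 670.

670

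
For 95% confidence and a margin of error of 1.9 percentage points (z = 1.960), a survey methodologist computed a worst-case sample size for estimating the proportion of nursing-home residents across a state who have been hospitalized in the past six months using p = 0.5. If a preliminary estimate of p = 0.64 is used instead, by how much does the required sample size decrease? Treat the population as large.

209

Conservative (p = 0.5): n = 1.960² × 0.25 / 0.019² ≈ 2660.39 → 2661.
Using p = 0.64: p(1−p) = 0.2304, so n = 1.960² × 0.2304 / 0.019² ≈ 2451.81 → 2452.
Reduction: 2661 − 2452 = 209.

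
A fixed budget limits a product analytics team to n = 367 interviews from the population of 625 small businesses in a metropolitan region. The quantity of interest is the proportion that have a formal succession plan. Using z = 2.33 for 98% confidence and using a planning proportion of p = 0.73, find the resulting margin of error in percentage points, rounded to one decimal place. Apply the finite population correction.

Finite-population factor: (N−n)/(N−1) = (625−367)/(625−1) = 0.4135.
SE(p̂) = √[p(1−p)/n · (N−n)/(N−1)] = √[0.1971/367 × 0.4135] = 0.01490.
E = z × SE = 2.33 × 0.01490 = 0.03472 ≈ 3.5 percentage points.

3.5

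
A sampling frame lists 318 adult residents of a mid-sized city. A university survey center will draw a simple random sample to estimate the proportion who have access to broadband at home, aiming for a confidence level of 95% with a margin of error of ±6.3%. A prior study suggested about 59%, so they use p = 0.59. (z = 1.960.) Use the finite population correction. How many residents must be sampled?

Unadjusted: n₀ = 1.960² × 0.59 × 0.41 / 0.063² ≈ 234.14, so n₀ = 235.
Finite population correction with N = 318: n = n₀ / (1 + (n₀−1)/N) = 235 / (1 + 234/318) = 235 / 1.7358 ≈ 135.38.
Rounding up, n = 136.

136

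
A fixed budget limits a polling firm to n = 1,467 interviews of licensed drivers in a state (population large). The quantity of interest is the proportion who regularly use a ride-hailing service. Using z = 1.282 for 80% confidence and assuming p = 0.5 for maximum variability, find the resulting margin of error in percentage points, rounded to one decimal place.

SE(p̂) = √[p(1−p)/n] = √[0.2500/1467] = 0.01305.
E = z × SE = 1.282 × 0.01305 = 0.01674, or 1.7 percentage points.

1.7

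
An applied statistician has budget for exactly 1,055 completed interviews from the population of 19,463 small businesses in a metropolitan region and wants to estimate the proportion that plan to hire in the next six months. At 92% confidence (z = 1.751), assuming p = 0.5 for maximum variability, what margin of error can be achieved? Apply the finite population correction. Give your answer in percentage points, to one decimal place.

Finite-population factor: (N−n)/(N−1) = (19463−1055)/(19463−1) = 0.9458.
SE(p̂) = √[p(1−p)/n · (N−n)/(N−1)] = √[0.2500/1055 × 0.9458] = 0.01497.
E = z × SE = 1.751 × 0.01497 = 0.02621 ≈ 2.6 percentage points.

2.6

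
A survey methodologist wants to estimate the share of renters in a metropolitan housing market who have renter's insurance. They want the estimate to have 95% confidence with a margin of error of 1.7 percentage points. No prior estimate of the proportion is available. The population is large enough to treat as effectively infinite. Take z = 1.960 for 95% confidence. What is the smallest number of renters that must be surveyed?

3324

With no prior estimate, use p = 0.5, giving p(1−p) = 0.25.
n = z²·p(1−p)/E² = 1.960² × 0.2500 / 0.017² = 3.8416 × 0.2500 / 0.000289 ≈ 3323.18.
Rounding up gives n = 3324.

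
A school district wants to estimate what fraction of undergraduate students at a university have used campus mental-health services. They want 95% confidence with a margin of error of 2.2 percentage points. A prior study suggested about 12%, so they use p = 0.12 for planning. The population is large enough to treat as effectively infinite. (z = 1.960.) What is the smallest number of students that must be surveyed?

839

With p = 0.12, p(1−p) = 0.1056.
n = z²·p(1−p)/E² = 1.960² × 0.1056 / 0.022² = 3.8416 × 0.1056 / 0.000484 ≈ 838.17.
Rounding up gives n = 839.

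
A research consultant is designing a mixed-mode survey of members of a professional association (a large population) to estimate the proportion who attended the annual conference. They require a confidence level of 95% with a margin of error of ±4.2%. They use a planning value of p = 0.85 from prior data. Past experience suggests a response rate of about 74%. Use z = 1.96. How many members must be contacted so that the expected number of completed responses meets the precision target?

Completed interviews needed: n₀ = 1.96² × 0.1275 / 0.042² ≈ 277.67 → 278.
At a 74% response rate, contacts needed = 278 / 0.74 ≈ 375.68 → 376.

376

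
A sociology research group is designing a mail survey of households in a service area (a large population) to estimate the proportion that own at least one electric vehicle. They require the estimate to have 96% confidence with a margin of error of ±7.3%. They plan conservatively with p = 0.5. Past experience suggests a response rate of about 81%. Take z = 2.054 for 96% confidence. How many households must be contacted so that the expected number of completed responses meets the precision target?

245

Completed interviews needed: n₀ = 2.054² × 0.2500 / 0.073² ≈ 197.92 → 198.
At an 81% response rate, contacts needed = 198 / 0.81 ≈ 244.44 → 245.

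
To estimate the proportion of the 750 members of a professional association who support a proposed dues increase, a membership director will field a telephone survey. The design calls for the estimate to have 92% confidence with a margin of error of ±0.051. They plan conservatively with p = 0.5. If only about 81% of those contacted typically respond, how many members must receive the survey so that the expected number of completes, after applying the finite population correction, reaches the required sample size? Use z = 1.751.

Completed interviews needed (unadjusted): n₀ = 1.751² × 0.2500 / 0.051² ≈ 294.69 → 295.
FPC for N = 750: n = 295 / (1 + 294/750) = 295 / 1.3920 ≈ 211.93 → 212.
At an 81% response rate, contacts needed = 212 / 0.81 ≈ 261.73 → 262.

262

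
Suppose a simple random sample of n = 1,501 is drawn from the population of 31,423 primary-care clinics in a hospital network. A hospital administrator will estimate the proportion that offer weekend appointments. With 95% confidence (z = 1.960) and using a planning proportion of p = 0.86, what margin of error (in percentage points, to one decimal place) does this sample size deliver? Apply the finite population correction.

1.7

Finite-population factor: (N−n)/(N−1) = (31423−1501)/(31423−1) = 0.9523.
SE(p̂) = √[p(1−p)/n · (N−n)/(N−1)] = √[0.1204/1501 × 0.9523] = 0.00874.
E = z × SE = 1.960 × 0.00874 = 0.01713 ≈ 1.7 percentage points.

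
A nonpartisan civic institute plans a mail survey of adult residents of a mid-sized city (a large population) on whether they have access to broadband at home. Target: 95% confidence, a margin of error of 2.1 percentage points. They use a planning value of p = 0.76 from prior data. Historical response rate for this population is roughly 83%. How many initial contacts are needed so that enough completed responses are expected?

For 95% confidence, z = 1.960.
Completed interviews needed: n₀ = 1.960² × 0.1824 / 0.021² ≈ 1588.91 → 1589.
At an 83% response rate, contacts needed = 1589 / 0.83 ≈ 1914.46 → 1915.

1915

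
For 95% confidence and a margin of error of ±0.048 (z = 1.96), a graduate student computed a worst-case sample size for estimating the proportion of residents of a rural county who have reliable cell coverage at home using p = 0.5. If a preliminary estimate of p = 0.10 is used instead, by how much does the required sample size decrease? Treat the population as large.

Conservative (p = 0.5): n = 1.96² × 0.25 / 0.048² ≈ 416.84 → 417.
Using p = 0.10: p(1−p) = 0.0900, so n = 1.96² × 0.0900 / 0.048² ≈ 150.06 → 151.
Reduction: 417 − 151 = 266.

266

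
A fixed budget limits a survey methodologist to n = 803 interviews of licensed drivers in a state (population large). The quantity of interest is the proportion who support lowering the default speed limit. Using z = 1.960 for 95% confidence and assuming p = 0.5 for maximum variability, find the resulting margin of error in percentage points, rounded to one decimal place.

3.5

SE(p̂) = √[p(1−p)/n] = √[0.2500/803] = 0.01764.
E = z × SE = 1.960 × 0.01764 = 0.03458, or 3.5 percentage points.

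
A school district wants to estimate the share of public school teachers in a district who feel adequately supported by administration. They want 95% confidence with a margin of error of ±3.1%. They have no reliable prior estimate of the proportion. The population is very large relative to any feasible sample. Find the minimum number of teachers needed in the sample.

1000

For 95% confidence, z = 1.960.
With no prior estimate, use p = 0.5, giving p(1−p) = 0.25.
n = z²·p(1−p)/E² = 1.960² × 0.2500 / 0.031² = 3.8416 × 0.2500 / 0.000961 ≈ 999.38.
Rounding up gives n = 1000.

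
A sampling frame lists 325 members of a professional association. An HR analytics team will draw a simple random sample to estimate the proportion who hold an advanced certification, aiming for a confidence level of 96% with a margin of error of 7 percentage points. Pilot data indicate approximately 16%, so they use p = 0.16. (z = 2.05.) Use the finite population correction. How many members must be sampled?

Unadjusted: n₀ = 2.05² × 0.16 × 0.84 / 0.070² ≈ 115.27, so n₀ = 116.
Finite population correction with N = 325: n = n₀ / (1 + (n₀−1)/N) = 116 / (1 + 115/325) = 116 / 1.3538 ≈ 85.68.
Rounding up, n = 86.

86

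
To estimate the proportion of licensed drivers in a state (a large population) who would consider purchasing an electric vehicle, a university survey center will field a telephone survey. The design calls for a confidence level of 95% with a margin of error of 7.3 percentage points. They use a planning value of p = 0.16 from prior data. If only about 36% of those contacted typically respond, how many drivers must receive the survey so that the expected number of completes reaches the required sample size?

For 95% confidence, z = 1.96.
Completed interviews needed: n₀ = 1.96² × 0.1344 / 0.073² ≈ 96.89 → 97.
At a 36% response rate, contacts needed = 97 / 0.36 ≈ 269.44 → 270.

270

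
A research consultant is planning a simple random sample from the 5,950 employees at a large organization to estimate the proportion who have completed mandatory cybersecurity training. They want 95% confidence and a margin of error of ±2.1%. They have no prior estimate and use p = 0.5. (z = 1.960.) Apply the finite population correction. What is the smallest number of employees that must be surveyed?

1595

Unadjusted: n₀ = 1.960² × 0.50 × 0.50 / 0.021² ≈ 2177.78, so n₀ = 2178.
Finite population correction with N = 5,950: n = n₀ / (1 + (n₀−1)/N) = 2178 / (1 + 2177/5950) = 2178 / 1.3659 ≈ 1594.57.
Rounding up, n = 1595.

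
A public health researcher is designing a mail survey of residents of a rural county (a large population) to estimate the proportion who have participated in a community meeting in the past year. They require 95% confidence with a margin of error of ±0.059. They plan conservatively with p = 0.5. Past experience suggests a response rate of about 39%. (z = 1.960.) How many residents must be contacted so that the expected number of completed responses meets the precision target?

708

Completed interviews needed: n₀ = 1.960² × 0.2500 / 0.059² ≈ 275.90 → 276.
At a 39% response rate, contacts needed = 276 / 0.39 ≈ 707.69 → 708.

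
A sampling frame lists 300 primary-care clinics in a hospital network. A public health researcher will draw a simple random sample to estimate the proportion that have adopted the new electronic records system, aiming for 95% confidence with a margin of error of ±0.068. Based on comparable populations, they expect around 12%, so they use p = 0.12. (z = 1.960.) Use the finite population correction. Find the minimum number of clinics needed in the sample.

69

Unadjusted: n₀ = 1.960² × 0.12 × 0.88 / 0.068² ≈ 87.73, so n₀ = 88.
Finite population correction with N = 300: n = n₀ / (1 + (n₀−1)/N) = 88 / (1 + 87/300) = 88 / 1.2900 ≈ 68.22.
Rounding up, n = 69.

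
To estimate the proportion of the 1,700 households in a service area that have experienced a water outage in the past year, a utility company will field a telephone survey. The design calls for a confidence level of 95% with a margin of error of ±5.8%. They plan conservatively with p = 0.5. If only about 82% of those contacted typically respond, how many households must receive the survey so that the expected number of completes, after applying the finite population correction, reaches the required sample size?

For 95% confidence, z = 1.96.
Completed interviews needed (unadjusted): n₀ = 1.96² × 0.2500 / 0.058² ≈ 285.49 → 286.
FPC for N = 1,700: n = 286 / (1 + 285/1700) = 286 / 1.1676 ≈ 244.94 → 245.
At an 82% response rate, contacts needed = 245 / 0.82 ≈ 298.78 → 299.

299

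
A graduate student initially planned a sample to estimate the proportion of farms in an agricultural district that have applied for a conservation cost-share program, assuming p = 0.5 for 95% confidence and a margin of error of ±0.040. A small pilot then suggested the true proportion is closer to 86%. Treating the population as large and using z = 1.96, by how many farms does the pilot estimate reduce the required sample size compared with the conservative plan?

311

Conservative (p = 0.5): n = 1.96² × 0.25 / 0.040² ≈ 600.25 → 601.
Using p = 0.86: p(1−p) = 0.1204, so n = 1.96² × 0.1204 / 0.040² ≈ 289.08 → 290.
Reduction: 601 − 290 = 311.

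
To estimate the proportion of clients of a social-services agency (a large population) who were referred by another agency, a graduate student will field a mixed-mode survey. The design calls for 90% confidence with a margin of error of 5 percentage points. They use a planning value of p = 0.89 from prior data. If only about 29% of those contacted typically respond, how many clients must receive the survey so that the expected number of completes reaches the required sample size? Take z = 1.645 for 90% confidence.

366

Completed interviews needed: n₀ = 1.645² × 0.0979 / 0.050² ≈ 105.97 → 106.
At a 29% response rate, contacts needed = 106 / 0.29 ≈ 365.52 → 366.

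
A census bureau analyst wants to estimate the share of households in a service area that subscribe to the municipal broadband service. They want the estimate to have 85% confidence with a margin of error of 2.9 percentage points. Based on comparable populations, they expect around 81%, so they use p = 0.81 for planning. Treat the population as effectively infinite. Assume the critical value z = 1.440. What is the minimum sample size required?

380

With p = 0.81, p(1−p) = 0.1539.
n = z²·p(1−p)/E² = 1.440² × 0.1539 / 0.029² = 2.0736 × 0.1539 / 0.000841 ≈ 379.46.
Rounding up gives n = 380.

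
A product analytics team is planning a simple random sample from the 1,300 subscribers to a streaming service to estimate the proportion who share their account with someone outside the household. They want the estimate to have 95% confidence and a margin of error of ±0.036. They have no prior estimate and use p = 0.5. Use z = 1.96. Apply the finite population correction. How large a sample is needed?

473

Unadjusted: n₀ = 1.96² × 0.50 × 0.50 / 0.036² ≈ 741.05, so n₀ = 742.
Finite population correction with N = 1,300: n = n₀ / (1 + (n₀−1)/N) = 742 / (1 + 741/1300) = 742 / 1.5700 ≈ 472.61.
Rounding up, n = 473.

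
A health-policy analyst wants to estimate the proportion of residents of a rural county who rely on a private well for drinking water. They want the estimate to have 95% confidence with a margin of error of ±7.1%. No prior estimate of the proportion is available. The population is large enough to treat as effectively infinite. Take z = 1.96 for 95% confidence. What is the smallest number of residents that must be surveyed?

With no prior estimate, use p = 0.5, giving p(1−p) = 0.25.
n = z²·p(1−p)/E² = 1.96² × 0.2500 / 0.071² = 3.8416 × 0.2500 / 0.005041 ≈ 190.52.
Rounding up gives n = 191.

191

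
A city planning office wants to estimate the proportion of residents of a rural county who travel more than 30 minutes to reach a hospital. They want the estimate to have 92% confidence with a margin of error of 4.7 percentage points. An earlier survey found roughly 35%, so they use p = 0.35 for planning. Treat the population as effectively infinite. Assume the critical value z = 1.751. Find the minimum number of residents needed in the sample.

316

With p = 0.35, p(1−p) = 0.2275.
n = z²·p(1−p)/E² = 1.751² × 0.2275 / 0.047² = 3.0660 × 0.2275 / 0.002209 ≈ 315.76.
Rounding up gives n = 316.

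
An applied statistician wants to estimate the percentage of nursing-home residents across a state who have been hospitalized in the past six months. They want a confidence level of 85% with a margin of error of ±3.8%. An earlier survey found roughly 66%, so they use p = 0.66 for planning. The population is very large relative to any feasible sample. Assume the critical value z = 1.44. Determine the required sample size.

With p = 0.66, p(1−p) = 0.2244.
n = z²·p(1−p)/E² = 1.44² × 0.2244 / 0.038² = 2.0736 × 0.2244 / 0.001444 ≈ 322.24.
Rounding up gives n = 323.

323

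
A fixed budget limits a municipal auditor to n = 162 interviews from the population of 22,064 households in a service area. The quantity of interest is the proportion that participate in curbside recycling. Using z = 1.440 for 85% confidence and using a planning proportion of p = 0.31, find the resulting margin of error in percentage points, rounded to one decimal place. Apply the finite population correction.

5.2

Finite-population factor: (N−n)/(N−1) = (22064−162)/(22064−1) = 0.9927.
SE(p̂) = √[p(1−p)/n · (N−n)/(N−1)] = √[0.2139/162 × 0.9927] = 0.03620.
E = z × SE = 1.440 × 0.03620 = 0.05213 ≈ 5.2 percentage points.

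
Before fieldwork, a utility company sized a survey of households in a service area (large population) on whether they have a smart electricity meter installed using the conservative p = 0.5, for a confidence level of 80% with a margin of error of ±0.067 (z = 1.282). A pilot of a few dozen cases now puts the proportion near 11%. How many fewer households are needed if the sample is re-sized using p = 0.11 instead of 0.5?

Conservative (p = 0.5): n = 1.282² × 0.25 / 0.067² ≈ 91.53 → 92.
Using p = 0.11: p(1−p) = 0.0979, so n = 1.282² × 0.0979 / 0.067² ≈ 35.84 → 36.
Reduction: 92 − 36 = 56.

56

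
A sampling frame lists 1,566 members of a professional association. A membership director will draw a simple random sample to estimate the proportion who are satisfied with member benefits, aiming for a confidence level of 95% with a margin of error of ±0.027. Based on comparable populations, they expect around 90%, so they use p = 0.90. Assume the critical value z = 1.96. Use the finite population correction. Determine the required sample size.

Unadjusted: n₀ = 1.96² × 0.90 × 0.10 / 0.027² ≈ 474.27, so n₀ = 475.
Finite population correction with N = 1,566: n = n₀ / (1 + (n₀−1)/N) = 475 / (1 + 474/1566) = 475 / 1.3027 ≈ 364.63.
Rounding up, n = 365.

365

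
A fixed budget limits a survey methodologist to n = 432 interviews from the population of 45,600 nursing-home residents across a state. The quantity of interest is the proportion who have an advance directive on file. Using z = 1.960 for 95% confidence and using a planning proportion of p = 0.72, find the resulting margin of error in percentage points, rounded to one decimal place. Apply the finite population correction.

Finite-population factor: (N−n)/(N−1) = (45600−432)/(45600−1) = 0.9905.
SE(p̂) = √[p(1−p)/n · (N−n)/(N−1)] = √[0.2016/432 × 0.9905] = 0.02150.
E = z × SE = 1.960 × 0.02150 = 0.04214 ≈ 4.2 percentage points.

4.2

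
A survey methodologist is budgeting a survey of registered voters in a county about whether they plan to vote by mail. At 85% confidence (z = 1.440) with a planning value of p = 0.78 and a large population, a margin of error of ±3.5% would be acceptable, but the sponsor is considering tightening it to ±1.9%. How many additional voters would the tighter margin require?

At ±3.5%: n = 1.440² × 0.1716 / 0.035² ≈ 290.47 → 291.
At ±1.9%: n = 1.440² × 0.1716 / 0.019² ≈ 985.68 → 986.
Additional respondents: 986 − 291 = 695.

695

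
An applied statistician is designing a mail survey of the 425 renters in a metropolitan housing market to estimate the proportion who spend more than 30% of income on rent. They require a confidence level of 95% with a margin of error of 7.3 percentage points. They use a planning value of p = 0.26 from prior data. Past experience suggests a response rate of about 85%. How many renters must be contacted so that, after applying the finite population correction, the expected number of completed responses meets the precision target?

124

For 95% confidence, z = 1.960.
Completed interviews needed (unadjusted): n₀ = 1.960² × 0.1924 / 0.073² ≈ 138.70 → 139.
FPC for N = 425: n = 139 / (1 + 138/425) = 139 / 1.3247 ≈ 104.93 → 105.
At an 85% response rate, contacts needed = 105 / 0.85 ≈ 123.53 → 124.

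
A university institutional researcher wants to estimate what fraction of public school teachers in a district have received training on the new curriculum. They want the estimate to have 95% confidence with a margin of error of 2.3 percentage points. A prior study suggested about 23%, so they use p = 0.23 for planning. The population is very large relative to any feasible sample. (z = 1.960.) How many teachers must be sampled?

With p = 0.23, p(1−p) = 0.1771.
n = z²·p(1−p)/E² = 1.960² × 0.1771 / 0.023² = 3.8416 × 0.1771 / 0.000529 ≈ 1286.10.
Rounding up gives n = 1287.

1287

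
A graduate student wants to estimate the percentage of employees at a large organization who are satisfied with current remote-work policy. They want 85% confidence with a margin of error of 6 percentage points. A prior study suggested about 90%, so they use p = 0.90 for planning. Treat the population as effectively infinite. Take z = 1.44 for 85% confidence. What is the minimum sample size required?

With p = 0.90, p(1−p) = 0.0900.
n = z²·p(1−p)/E² = 1.44² × 0.0900 / 0.060² = 2.0736 × 0.0900 / 0.003600 ≈ 51.84.
Rounding up gives n = 52.

52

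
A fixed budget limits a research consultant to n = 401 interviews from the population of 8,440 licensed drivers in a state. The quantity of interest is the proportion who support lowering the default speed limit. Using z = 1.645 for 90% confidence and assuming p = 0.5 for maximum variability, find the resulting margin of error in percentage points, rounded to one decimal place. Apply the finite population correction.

Finite-population factor: (N−n)/(N−1) = (8440−401)/(8440−1) = 0.9526.
SE(p̂) = √[p(1−p)/n · (N−n)/(N−1)] = √[0.2500/401 × 0.9526] = 0.02437.
E = z × SE = 1.645 × 0.02437 = 0.04009 ≈ 4.0 percentage points.

4.0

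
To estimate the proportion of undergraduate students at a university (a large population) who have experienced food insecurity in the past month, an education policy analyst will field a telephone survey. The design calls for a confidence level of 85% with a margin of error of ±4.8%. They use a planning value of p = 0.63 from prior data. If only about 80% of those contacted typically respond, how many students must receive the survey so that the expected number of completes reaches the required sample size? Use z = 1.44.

263

Completed interviews needed: n₀ = 1.44² × 0.2331 / 0.048² ≈ 209.79 → 210.
At an 80% response rate, contacts needed = 210 / 0.80 ≈ 262.50 → 263.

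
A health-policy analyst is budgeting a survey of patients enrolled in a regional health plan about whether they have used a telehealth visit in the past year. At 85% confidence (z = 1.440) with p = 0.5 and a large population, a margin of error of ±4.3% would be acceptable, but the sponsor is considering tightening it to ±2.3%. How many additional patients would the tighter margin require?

At ±4.3%: n = 1.440² × 0.2500 / 0.043² ≈ 280.37 → 281.
At ±2.3%: n = 1.440² × 0.2500 / 0.023² ≈ 979.96 → 980.
Additional respondents: 980 − 281 = 699.

699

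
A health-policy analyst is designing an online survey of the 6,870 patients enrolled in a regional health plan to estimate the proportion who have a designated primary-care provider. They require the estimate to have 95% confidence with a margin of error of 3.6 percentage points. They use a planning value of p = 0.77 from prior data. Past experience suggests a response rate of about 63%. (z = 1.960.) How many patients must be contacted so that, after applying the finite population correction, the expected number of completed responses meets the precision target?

775

Completed interviews needed (unadjusted): n₀ = 1.960² × 0.1771 / 0.036² ≈ 524.96 → 525.
FPC for N = 6,870: n = 525 / (1 + 524/6870) = 525 / 1.0763 ≈ 487.79 → 488.
At a 63% response rate, contacts needed = 488 / 0.63 ≈ 774.60 → 775.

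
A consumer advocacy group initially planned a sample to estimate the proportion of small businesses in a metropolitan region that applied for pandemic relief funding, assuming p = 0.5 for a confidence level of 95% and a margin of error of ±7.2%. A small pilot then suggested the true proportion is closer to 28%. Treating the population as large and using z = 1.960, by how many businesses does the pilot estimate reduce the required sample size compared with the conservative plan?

36

Conservative (p = 0.5): n = 1.960² × 0.25 / 0.072² ≈ 185.26 → 186.
Using p = 0.28: p(1−p) = 0.2016, so n = 1.960² × 0.2016 / 0.072² ≈ 149.40 → 150.
Reduction: 186 − 150 = 36.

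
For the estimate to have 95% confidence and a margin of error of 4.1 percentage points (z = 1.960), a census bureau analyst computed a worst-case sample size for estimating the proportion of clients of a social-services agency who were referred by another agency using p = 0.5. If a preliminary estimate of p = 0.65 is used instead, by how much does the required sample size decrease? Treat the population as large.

Conservative (p = 0.5): n = 1.960² × 0.25 / 0.041² ≈ 571.33 → 572.
Using p = 0.65: p(1−p) = 0.2275, so n = 1.960² × 0.2275 / 0.041² ≈ 519.91 → 520.
Reduction: 572 − 520 = 52.

52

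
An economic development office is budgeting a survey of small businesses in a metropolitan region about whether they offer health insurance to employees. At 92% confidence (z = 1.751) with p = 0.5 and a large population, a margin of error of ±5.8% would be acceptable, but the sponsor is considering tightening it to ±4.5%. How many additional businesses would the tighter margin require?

151

At ±5.8%: n = 1.751² × 0.2500 / 0.058² ≈ 227.85 → 228.
At ±4.5%: n = 1.751² × 0.2500 / 0.045² ≈ 378.52 → 379.
Additional respondents: 379 − 228 = 151.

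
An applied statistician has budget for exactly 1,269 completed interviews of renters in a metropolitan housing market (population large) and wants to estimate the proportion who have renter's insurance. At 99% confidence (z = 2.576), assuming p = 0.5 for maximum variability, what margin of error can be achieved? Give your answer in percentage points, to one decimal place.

SE(p̂) = √[p(1−p)/n] = √[0.2500/1269] = 0.01404.
E = z × SE = 2.576 × 0.01404 = 0.03616, or 3.6 percentage points.

3.6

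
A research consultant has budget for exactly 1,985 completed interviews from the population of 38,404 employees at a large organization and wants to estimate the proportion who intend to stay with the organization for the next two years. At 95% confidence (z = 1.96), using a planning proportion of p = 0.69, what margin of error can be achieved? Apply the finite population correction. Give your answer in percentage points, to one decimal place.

2.0

Finite-population factor: (N−n)/(N−1) = (38404−1985)/(38404−1) = 0.9483.
SE(p̂) = √[p(1−p)/n · (N−n)/(N−1)] = √[0.2139/1985 × 0.9483] = 0.01011.
E = z × SE = 1.96 × 0.01011 = 0.01981 ≈ 2.0 percentage points.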